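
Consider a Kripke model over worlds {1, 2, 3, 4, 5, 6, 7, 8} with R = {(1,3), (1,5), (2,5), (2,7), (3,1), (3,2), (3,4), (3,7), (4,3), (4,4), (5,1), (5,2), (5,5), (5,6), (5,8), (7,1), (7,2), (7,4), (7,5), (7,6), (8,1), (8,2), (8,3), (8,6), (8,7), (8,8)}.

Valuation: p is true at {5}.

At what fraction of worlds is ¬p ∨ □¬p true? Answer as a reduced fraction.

7/8

1: ¬p is T, □¬p is F. ✓
2: ¬p is T, □¬p is F. ✓
3: ¬p is T, □¬p is T. ✓
4: ¬p is T, □¬p is T. ✓
5: ¬p is F, □¬p is F. ✗
6: ¬p is T, □¬p is T. ✓
7: ¬p is T, □¬p is F. ✓
8: ¬p is T, □¬p is T. ✓
That's 7 of 8 worlds, so 7/8.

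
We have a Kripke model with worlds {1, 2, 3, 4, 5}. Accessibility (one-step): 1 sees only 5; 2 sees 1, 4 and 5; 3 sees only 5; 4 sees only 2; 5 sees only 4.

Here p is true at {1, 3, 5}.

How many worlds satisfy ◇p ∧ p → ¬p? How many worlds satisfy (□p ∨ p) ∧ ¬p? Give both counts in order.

For ◇p ∧ p → ¬p:
1: ◇p ∧ p is T, ¬p is F. ✗
2: ◇p ∧ p is F, ¬p is T. ✓
3: ◇p ∧ p is T, ¬p is F. ✗
4: ◇p ∧ p is F, ¬p is T. ✓
5: ◇p ∧ p is F, ¬p is F. ✓
— 3 worlds.
For (□p ∨ p) ∧ ¬p:
1: □p ∨ p is T, ¬p is F. ✗
2: □p ∨ p is F, ¬p is T. ✗
3: □p ∨ p is T, ¬p is F. ✗
4: □p ∨ p is F, ¬p is T. ✗
5: □p ∨ p is T, ¬p is F. ✗
— 0 worlds.

3 and 0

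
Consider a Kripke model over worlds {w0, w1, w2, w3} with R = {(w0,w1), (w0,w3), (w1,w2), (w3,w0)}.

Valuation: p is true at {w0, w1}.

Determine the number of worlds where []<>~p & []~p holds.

w0: []<>~p is F, []~p is F. ✗
w1: []<>~p is F, []~p is T. ✗
w2: []<>~p is T, []~p is T. ✓
w3: []<>~p is T, []~p is F. ✗
Satisfying worlds: {w2}.

1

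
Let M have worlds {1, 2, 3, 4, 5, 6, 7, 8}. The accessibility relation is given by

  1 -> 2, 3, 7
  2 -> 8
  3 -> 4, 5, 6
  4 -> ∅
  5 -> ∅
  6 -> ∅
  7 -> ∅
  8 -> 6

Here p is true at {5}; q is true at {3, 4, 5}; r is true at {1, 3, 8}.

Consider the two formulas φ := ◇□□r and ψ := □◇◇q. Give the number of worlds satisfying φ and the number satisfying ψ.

For ◇□□r:
1: successors {2, 3, 7}; □□r there: 2:F, 3:T, 7:T. ✓
2: successors {8}; □□r there: 8:T. ✓
3: successors {4, 5, 6}; □□r there: 4:T, 5:T, 6:T. ✓
4: no successors, so ◇□□r fails. ✗
5: no successors, so ◇□□r fails. ✗
6: no successors, so ◇□□r fails. ✗
7: no successors, so ◇□□r fails. ✗
8: successors {6}; □□r there: 6:T. ✓
— 4 worlds.
For □◇◇q:
1: successors {2, 3, 7}; ◇◇q there: 2:F, 3:F, 7:F. ✗
2: successors {8}; ◇◇q there: 8:F. ✗
3: successors {4, 5, 6}; ◇◇q there: 4:F, 5:F, 6:F. ✗
4: no successors, so □◇◇q holds vacuously. ✓
5: no successors, so □◇◇q holds vacuously. ✓
6: no successors, so □◇◇q holds vacuously. ✓
7: no successors, so □◇◇q holds vacuously. ✓
8: successors {6}; ◇◇q there: 6:F. ✗
— 4 worlds.

4 and 4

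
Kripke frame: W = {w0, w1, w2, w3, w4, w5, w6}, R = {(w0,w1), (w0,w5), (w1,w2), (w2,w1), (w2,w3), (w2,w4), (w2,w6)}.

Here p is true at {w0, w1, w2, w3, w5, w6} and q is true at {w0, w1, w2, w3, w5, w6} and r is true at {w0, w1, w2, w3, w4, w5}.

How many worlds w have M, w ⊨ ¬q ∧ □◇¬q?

w0: ¬q is F, □◇¬q is F. ✗
w1: ¬q is F, □◇¬q is T. ✗
w2: ¬q is F, □◇¬q is F. ✗
w3: ¬q is F, □◇¬q is T. ✗
w4: ¬q is T, □◇¬q is T. ✓
w5: ¬q is F, □◇¬q is T. ✗
w6: ¬q is F, □◇¬q is T. ✗
Satisfying worlds: {w4}.

1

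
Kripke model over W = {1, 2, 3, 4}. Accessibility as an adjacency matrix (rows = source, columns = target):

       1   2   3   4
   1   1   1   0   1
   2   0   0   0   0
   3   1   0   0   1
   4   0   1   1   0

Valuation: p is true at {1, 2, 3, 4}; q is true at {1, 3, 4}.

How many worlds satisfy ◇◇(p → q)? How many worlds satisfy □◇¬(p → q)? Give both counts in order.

3 and 2

For ◇◇(p → q):
1: successors {1, 2, 4}; ◇(p → q) there: 1:T, 2:F, 4:T. ✓
2: no successors, so ◇◇(p → q) fails. ✗
3: successors {1, 4}; ◇(p → q) there: 1:T, 4:T. ✓
4: successors {2, 3}; ◇(p → q) there: 2:F, 3:T. ✓
— 3 worlds.
For □◇¬(p → q):
1: successors {1, 2, 4}; ◇¬(p → q) there: 1:T, 2:F, 4:T. ✗
2: no successors, so □◇¬(p → q) holds vacuously. ✓
3: successors {1, 4}; ◇¬(p → q) there: 1:T, 4:T. ✓
4: successors {2, 3}; ◇¬(p → q) there: 2:F, 3:F. ✗
— 2 worlds.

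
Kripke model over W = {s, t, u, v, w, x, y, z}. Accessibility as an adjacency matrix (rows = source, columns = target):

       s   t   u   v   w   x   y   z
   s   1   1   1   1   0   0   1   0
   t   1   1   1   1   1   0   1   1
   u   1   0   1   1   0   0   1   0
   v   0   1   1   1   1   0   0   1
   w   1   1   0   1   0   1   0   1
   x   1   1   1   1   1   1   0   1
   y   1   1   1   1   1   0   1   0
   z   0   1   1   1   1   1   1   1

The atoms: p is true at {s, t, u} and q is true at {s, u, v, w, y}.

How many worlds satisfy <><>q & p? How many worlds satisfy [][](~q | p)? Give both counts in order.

For <><>q & p:
s: <><>q is T, p is T. ✓
t: <><>q is T, p is T. ✓
u: <><>q is T, p is T. ✓
v: <><>q is T, p is F. ✗
w: <><>q is T, p is F. ✗
x: <><>q is T, p is F. ✗
y: <><>q is T, p is F. ✗
z: <><>q is T, p is F. ✗
— 3 worlds.
For [][](~q | p):
s: successors {s, t, u, v, y}; [](~q | p) there: s:F, t:F, u:F, v:F, y:F. ✗
t: successors {s, t, u, v, w, y, z}; [](~q | p) there: s:F, t:F, u:F, v:F, w:F, y:F, z:F. ✗
u: successors {s, u, v, y}; [](~q | p) there: s:F, u:F, v:F, y:F. ✗
v: successors {t, u, v, w, z}; [](~q | p) there: t:F, u:F, v:F, w:F, z:F. ✗
w: successors {s, t, v, x, z}; [](~q | p) there: s:F, t:F, v:F, x:F, z:F. ✗
x: successors {s, t, u, v, w, x, z}; [](~q | p) there: s:F, t:F, u:F, v:F, w:F, x:F, z:F. ✗
y: successors {s, t, u, v, w, y}; [](~q | p) there: s:F, t:F, u:F, v:F, w:F, y:F. ✗
z: successors {t, u, v, w, x, y, z}; [](~q | p) there: t:F, u:F, v:F, w:F, x:F, y:F, z:F. ✗
— 0 worlds.

3 and 0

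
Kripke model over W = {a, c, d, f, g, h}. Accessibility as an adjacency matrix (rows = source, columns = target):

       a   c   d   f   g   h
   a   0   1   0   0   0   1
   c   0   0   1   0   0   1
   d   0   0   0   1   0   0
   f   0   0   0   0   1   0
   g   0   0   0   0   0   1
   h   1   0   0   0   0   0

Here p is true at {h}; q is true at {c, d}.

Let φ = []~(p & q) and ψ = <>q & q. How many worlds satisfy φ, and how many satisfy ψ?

6 and 1

For []~(p & q):
a: successors {c, h}; ~(p & q) there: c:T, h:T. ✓
c: successors {d, h}; ~(p & q) there: d:T, h:T. ✓
d: successors {f}; ~(p & q) there: f:T. ✓
f: successors {g}; ~(p & q) there: g:T. ✓
g: successors {h}; ~(p & q) there: h:T. ✓
h: successors {a}; ~(p & q) there: a:T. ✓
— 6 worlds.
For <>q & q:
a: <>q is T, q is F. ✗
c: <>q is T, q is T. ✓
d: <>q is F, q is T. ✗
f: <>q is F, q is F. ✗
g: <>q is F, q is F. ✗
h: <>q is F, q is F. ✗
— 1 world.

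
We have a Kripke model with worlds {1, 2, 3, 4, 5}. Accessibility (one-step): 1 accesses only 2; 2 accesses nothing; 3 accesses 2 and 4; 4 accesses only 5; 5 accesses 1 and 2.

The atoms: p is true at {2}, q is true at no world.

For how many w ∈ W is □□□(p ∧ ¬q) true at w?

4

1: successors {2}; □□(p ∧ ¬q) there: 2:T. ✓
2: no successors, so □□□(p ∧ ¬q) holds vacuously. ✓
3: successors {2, 4}; □□(p ∧ ¬q) there: 2:T, 4:F. ✗
4: successors {5}; □□(p ∧ ¬q) there: 5:T. ✓
5: successors {1, 2}; □□(p ∧ ¬q) there: 1:T, 2:T. ✓
Satisfying worlds: {1, 2, 4, 5}.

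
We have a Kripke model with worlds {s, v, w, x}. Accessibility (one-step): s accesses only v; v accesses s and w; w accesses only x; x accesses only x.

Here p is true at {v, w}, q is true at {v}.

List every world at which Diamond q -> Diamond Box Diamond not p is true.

s: Diamond q is T, Diamond Box Diamond not p is F. ✗
v: Diamond q is F, Diamond Box Diamond not p is T. ✓
w: Diamond q is F, Diamond Box Diamond not p is T. ✓
x: Diamond q is F, Diamond Box Diamond not p is T. ✓

{v, w, x}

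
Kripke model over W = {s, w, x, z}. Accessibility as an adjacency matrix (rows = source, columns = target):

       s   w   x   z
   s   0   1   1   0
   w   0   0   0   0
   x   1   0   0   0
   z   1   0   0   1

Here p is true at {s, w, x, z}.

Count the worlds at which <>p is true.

s: successors {w, x}; p there: w:T, x:T. ✓
w: no successors, so <>p fails. ✗
x: successors {s}; p there: s:T. ✓
z: successors {s, z}; p there: s:T, z:T. ✓
Satisfying worlds: {s, x, z}.

3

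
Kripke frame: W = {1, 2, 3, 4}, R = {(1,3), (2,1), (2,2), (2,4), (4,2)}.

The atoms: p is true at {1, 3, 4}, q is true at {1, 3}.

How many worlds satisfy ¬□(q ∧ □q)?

2

1: □(q ∧ □q) is T. ✗
2: □(q ∧ □q) is F. ✓
3: □(q ∧ □q) is T. ✗
4: □(q ∧ □q) is F. ✓
Satisfying worlds: {2, 4}.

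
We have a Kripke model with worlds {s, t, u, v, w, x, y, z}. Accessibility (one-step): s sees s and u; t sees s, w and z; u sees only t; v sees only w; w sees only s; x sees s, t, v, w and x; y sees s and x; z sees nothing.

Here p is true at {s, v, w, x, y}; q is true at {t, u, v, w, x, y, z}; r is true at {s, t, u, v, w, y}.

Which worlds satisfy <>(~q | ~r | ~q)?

s: successors {s, u}; ~q | ~r | ~q there: s:T, u:F. ✓
t: successors {s, w, z}; ~q | ~r | ~q there: s:T, w:F, z:T. ✓
u: successors {t}; ~q | ~r | ~q there: t:F. ✗
v: successors {w}; ~q | ~r | ~q there: w:F. ✗
w: successors {s}; ~q | ~r | ~q there: s:T. ✓
x: successors {s, t, v, w, x}; ~q | ~r | ~q there: s:T, t:F, v:F, w:F, x:T. ✓
y: successors {s, x}; ~q | ~r | ~q there: s:T, x:T. ✓
z: no successors, so <>(~q | ~r | ~q) fails. ✗

{s, t, w, x, y}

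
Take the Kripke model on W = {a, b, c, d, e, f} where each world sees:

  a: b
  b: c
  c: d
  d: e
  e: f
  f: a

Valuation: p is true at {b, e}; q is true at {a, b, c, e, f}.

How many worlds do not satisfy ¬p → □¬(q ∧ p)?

2

a: ¬p is T, □¬(q ∧ p) is F. ✗
b: ¬p is F, □¬(q ∧ p) is T. ✓
c: ¬p is T, □¬(q ∧ p) is T. ✓
d: ¬p is T, □¬(q ∧ p) is F. ✗
e: ¬p is F, □¬(q ∧ p) is T. ✓
f: ¬p is T, □¬(q ∧ p) is T. ✓
Satisfying worlds: {b, c, e, f}.
So ¬p → □¬(q ∧ p) fails at the other 2 worlds.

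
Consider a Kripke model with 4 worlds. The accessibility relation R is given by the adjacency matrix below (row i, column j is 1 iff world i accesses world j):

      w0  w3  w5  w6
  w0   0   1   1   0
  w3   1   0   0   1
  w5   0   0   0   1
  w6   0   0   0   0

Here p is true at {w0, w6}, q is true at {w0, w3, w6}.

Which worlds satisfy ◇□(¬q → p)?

w0: successors {w3, w5}; □(¬q → p) there: w3:T, w5:T. ✓
w3: successors {w0, w6}; □(¬q → p) there: w0:F, w6:T. ✓
w5: successors {w6}; □(¬q → p) there: w6:T. ✓
w6: no successors, so ◇□(¬q → p) fails. ✗

{w0, w3, w5}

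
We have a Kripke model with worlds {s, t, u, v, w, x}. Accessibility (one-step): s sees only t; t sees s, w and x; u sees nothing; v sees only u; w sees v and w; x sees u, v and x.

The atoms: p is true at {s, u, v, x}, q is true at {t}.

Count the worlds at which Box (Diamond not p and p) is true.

1

s: successors {t}; Diamond not p and p there: t:F. ✗
t: successors {s, w, x}; Diamond not p and p there: s:T, w:F, x:F. ✗
u: no successors, so Box (Diamond not p and p) holds vacuously. ✓
v: successors {u}; Diamond not p and p there: u:F. ✗
w: successors {v, w}; Diamond not p and p there: v:F, w:F. ✗
x: successors {u, v, x}; Diamond not p and p there: u:F, v:F, x:F. ✗
Satisfying worlds: {u}.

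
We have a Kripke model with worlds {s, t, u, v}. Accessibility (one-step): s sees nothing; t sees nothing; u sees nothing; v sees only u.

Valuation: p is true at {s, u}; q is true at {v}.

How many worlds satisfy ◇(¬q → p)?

1

s: no successors, so ◇(¬q → p) fails. ✗
t: no successors, so ◇(¬q → p) fails. ✗
u: no successors, so ◇(¬q → p) fails. ✗
v: successors {u}; ¬q → p there: u:T. ✓
Satisfying worlds: {v}.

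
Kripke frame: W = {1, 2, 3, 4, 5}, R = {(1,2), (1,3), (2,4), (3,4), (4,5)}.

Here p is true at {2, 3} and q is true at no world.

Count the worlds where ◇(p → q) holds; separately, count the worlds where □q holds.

3 and 1

For ◇(p → q):
1: successors {2, 3}; p → q there: 2:F, 3:F. ✗
2: successors {4}; p → q there: 4:T. ✓
3: successors {4}; p → q there: 4:T. ✓
4: successors {5}; p → q there: 5:T. ✓
5: no successors, so ◇(p → q) fails. ✗
— 3 worlds.
For □q:
1: successors {2, 3}; q there: 2:F, 3:F. ✗
2: successors {4}; q there: 4:F. ✗
3: successors {4}; q there: 4:F. ✗
4: successors {5}; q there: 5:F. ✗
5: no successors, so □q holds vacuously. ✓
— 1 world.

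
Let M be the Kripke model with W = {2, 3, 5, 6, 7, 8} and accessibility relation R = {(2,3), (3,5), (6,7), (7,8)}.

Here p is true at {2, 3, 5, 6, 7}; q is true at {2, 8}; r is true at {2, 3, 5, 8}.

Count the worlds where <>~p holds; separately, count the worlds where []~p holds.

1 and 3

For <>~p:
2: successors {3}; ~p there: 3:F. ✗
3: successors {5}; ~p there: 5:F. ✗
5: no successors, so <>~p fails. ✗
6: successors {7}; ~p there: 7:F. ✗
7: successors {8}; ~p there: 8:T. ✓
8: no successors, so <>~p fails. ✗
— 1 world.
For []~p:
2: successors {3}; ~p there: 3:F. ✗
3: successors {5}; ~p there: 5:F. ✗
5: no successors, so []~p holds vacuously. ✓
6: successors {7}; ~p there: 7:F. ✗
7: successors {8}; ~p there: 8:T. ✓
8: no successors, so []~p holds vacuously. ✓
— 3 worlds.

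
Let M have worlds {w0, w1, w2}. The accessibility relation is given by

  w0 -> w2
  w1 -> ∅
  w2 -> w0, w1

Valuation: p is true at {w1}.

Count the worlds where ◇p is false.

2

w0: successors {w2}; p there: w2:F. ✗
w1: no successors, so ◇p fails. ✗
w2: successors {w0, w1}; p there: w0:F, w1:T. ✓
Satisfying worlds: {w2}.
So ◇p fails at the other 2 worlds.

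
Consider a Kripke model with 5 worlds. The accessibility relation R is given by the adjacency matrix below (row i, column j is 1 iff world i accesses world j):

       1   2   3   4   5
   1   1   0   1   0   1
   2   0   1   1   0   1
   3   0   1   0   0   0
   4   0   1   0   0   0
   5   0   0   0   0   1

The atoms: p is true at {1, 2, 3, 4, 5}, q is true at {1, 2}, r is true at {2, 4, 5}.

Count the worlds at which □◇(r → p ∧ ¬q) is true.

3

1: successors {1, 3, 5}; ◇(r → p ∧ ¬q) there: 1:T, 3:F, 5:T. ✗
2: successors {2, 3, 5}; ◇(r → p ∧ ¬q) there: 2:T, 3:F, 5:T. ✗
3: successors {2}; ◇(r → p ∧ ¬q) there: 2:T. ✓
4: successors {2}; ◇(r → p ∧ ¬q) there: 2:T. ✓
5: successors {5}; ◇(r → p ∧ ¬q) there: 5:T. ✓
Satisfying worlds: {3, 4, 5}.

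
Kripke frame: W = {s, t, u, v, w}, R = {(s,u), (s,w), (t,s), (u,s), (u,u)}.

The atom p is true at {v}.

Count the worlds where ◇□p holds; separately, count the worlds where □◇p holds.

For ◇□p:
s: successors {u, w}; □p there: u:F, w:T. ✓
t: successors {s}; □p there: s:F. ✗
u: successors {s, u}; □p there: s:F, u:F. ✗
v: no successors, so ◇□p fails. ✗
w: no successors, so ◇□p fails. ✗
— 1 world.
For □◇p:
s: successors {u, w}; ◇p there: u:F, w:F. ✗
t: successors {s}; ◇p there: s:F. ✗
u: successors {s, u}; ◇p there: s:F, u:F. ✗
v: no successors, so □◇p holds vacuously. ✓
w: no successors, so □◇p holds vacuously. ✓
— 2 worlds.

1 and 2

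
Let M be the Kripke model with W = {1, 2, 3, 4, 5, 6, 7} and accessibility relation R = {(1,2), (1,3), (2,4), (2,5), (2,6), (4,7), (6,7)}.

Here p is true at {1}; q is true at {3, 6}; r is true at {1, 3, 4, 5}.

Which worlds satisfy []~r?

1: successors {2, 3}; ~r there: 2:T, 3:F. ✗
2: successors {4, 5, 6}; ~r there: 4:F, 5:F, 6:T. ✗
3: no successors, so []~r holds vacuously. ✓
4: successors {7}; ~r there: 7:T. ✓
5: no successors, so []~r holds vacuously. ✓
6: successors {7}; ~r there: 7:T. ✓
7: no successors, so []~r holds vacuously. ✓

{3, 4, 5, 6, 7}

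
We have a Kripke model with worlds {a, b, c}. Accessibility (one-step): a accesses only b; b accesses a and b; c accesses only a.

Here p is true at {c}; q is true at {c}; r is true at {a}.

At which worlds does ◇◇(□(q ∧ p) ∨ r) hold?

{a, b}

a: successors {b}; ◇(□(q ∧ p) ∨ r) there: b:T. ✓
b: successors {a, b}; ◇(□(q ∧ p) ∨ r) there: a:F, b:T. ✓
c: successors {a}; ◇(□(q ∧ p) ∨ r) there: a:F. ✗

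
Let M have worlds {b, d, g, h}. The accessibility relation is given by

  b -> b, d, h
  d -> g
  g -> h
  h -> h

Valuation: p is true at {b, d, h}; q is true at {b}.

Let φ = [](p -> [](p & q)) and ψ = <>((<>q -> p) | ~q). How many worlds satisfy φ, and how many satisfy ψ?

For [](p -> [](p & q)):
b: successors {b, d, h}; p -> [](p & q) there: b:F, d:F, h:F. ✗
d: successors {g}; p -> [](p & q) there: g:T. ✓
g: successors {h}; p -> [](p & q) there: h:F. ✗
h: successors {h}; p -> [](p & q) there: h:F. ✗
— 1 world.
For <>((<>q -> p) | ~q):
b: successors {b, d, h}; (<>q -> p) | ~q there: b:T, d:T, h:T. ✓
d: successors {g}; (<>q -> p) | ~q there: g:T. ✓
g: successors {h}; (<>q -> p) | ~q there: h:T. ✓
h: successors {h}; (<>q -> p) | ~q there: h:T. ✓
— 4 worlds.

1 and 4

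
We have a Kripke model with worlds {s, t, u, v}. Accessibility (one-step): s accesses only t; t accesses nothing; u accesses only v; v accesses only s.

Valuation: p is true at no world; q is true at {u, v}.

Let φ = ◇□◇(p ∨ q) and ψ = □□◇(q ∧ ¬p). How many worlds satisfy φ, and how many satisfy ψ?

1 and 2

For ◇□◇(p ∨ q):
s: successors {t}; □◇(p ∨ q) there: t:T. ✓
t: no successors, so ◇□◇(p ∨ q) fails. ✗
u: successors {v}; □◇(p ∨ q) there: v:F. ✗
v: successors {s}; □◇(p ∨ q) there: s:F. ✗
— 1 world.
For □□◇(q ∧ ¬p):
s: successors {t}; □◇(q ∧ ¬p) there: t:T. ✓
t: no successors, so □□◇(q ∧ ¬p) holds vacuously. ✓
u: successors {v}; □◇(q ∧ ¬p) there: v:F. ✗
v: successors {s}; □◇(q ∧ ¬p) there: s:F. ✗
— 2 worlds.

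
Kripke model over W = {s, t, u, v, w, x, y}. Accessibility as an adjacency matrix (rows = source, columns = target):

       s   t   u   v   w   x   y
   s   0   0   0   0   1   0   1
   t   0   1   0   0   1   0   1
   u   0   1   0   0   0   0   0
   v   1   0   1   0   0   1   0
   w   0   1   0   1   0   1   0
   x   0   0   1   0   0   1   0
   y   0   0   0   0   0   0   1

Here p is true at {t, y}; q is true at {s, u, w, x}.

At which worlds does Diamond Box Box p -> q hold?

s: Diamond Box Box p is T, q is T. ✓
t: Diamond Box Box p is T, q is F. ✗
u: Diamond Box Box p is F, q is T. ✓
v: Diamond Box Box p is F, q is F. ✓
w: Diamond Box Box p is F, q is T. ✓
x: Diamond Box Box p is F, q is T. ✓
y: Diamond Box Box p is T, q is F. ✗

{s, u, v, w, x}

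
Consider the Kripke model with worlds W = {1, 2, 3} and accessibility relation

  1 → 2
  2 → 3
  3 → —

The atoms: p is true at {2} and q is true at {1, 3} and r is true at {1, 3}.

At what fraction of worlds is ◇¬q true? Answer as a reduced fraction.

1: successors {2}; ¬q there: 2:T. ✓
2: successors {3}; ¬q there: 3:F. ✗
3: no successors, so ◇¬q fails. ✗
That's 1 of 3 worlds, so 1/3.

1/3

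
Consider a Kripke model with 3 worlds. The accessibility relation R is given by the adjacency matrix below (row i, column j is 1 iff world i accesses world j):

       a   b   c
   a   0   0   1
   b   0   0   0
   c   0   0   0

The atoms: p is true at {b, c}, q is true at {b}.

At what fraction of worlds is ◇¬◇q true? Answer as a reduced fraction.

a: successors {c}; ¬◇q there: c:T. ✓
b: no successors, so ◇¬◇q fails. ✗
c: no successors, so ◇¬◇q fails. ✗
That's 1 of 3 worlds, so 1/3.

1/3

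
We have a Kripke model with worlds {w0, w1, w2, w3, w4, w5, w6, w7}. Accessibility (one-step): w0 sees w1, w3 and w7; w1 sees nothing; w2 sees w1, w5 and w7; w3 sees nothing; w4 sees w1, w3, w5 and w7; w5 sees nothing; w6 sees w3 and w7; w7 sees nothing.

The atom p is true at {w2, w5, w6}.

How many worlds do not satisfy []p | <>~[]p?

w0: []p is F, <>~[]p is F. ✗
w1: []p is T, <>~[]p is F. ✓
w2: []p is F, <>~[]p is F. ✗
w3: []p is T, <>~[]p is F. ✓
w4: []p is F, <>~[]p is F. ✗
w5: []p is T, <>~[]p is F. ✓
w6: []p is F, <>~[]p is F. ✗
w7: []p is T, <>~[]p is F. ✓
Satisfying worlds: {w1, w3, w5, w7}.
So []p | <>~[]p fails at the other 4 worlds.

4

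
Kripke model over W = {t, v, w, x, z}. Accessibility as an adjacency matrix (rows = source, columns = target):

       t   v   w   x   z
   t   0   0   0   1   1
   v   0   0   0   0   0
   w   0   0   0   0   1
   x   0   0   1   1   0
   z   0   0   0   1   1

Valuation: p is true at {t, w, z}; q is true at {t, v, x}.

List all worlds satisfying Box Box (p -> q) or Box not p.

{v}

t: Box Box (p -> q) is F, Box not p is F. ✗
v: Box Box (p -> q) is T, Box not p is T. ✓
w: Box Box (p -> q) is F, Box not p is F. ✗
x: Box Box (p -> q) is F, Box not p is F. ✗
z: Box Box (p -> q) is F, Box not p is F. ✗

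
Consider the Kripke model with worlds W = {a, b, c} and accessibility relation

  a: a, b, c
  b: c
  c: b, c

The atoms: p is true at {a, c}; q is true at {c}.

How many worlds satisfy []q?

a: successors {a, b, c}; q there: a:F, b:F, c:T. ✗
b: successors {c}; q there: c:T. ✓
c: successors {b, c}; q there: b:F, c:T. ✗
Satisfying worlds: {b}.

1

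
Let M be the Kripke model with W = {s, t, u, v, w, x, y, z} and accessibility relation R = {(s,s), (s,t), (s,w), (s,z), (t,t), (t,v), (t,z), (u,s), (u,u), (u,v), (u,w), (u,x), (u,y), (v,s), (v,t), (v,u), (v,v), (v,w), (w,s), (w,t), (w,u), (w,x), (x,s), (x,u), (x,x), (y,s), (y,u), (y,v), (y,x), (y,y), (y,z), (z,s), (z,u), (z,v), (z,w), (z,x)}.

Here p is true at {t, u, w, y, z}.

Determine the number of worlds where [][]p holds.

0

s: successors {s, t, w, z}; []p there: s:F, t:F, w:F, z:F. ✗
t: successors {t, v, z}; []p there: t:F, v:F, z:F. ✗
u: successors {s, u, v, w, x, y}; []p there: s:F, u:F, v:F, w:F, x:F, y:F. ✗
v: successors {s, t, u, v, w}; []p there: s:F, t:F, u:F, v:F, w:F. ✗
w: successors {s, t, u, x}; []p there: s:F, t:F, u:F, x:F. ✗
x: successors {s, u, x}; []p there: s:F, u:F, x:F. ✗
y: successors {s, u, v, x, y, z}; []p there: s:F, u:F, v:F, x:F, y:F, z:F. ✗
z: successors {s, u, v, w, x}; []p there: s:F, u:F, v:F, w:F, x:F. ✗
Satisfying worlds: ∅.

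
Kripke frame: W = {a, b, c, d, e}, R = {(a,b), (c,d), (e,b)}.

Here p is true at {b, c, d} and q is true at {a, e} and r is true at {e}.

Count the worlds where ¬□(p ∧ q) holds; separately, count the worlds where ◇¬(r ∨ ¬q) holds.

For ¬□(p ∧ q):
a: □(p ∧ q) is F. ✓
b: □(p ∧ q) is T. ✗
c: □(p ∧ q) is F. ✓
d: □(p ∧ q) is T. ✗
e: □(p ∧ q) is F. ✓
— 3 worlds.
For ◇¬(r ∨ ¬q):
a: successors {b}; ¬(r ∨ ¬q) there: b:F. ✗
b: no successors, so ◇¬(r ∨ ¬q) fails. ✗
c: successors {d}; ¬(r ∨ ¬q) there: d:F. ✗
d: no successors, so ◇¬(r ∨ ¬q) fails. ✗
e: successors {b}; ¬(r ∨ ¬q) there: b:F. ✗
— 0 worlds.

3 and 0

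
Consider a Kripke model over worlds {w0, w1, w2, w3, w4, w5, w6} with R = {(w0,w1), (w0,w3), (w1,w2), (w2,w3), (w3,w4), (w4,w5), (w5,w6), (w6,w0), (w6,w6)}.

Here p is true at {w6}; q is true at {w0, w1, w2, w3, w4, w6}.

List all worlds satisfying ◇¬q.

{w4}

w0: successors {w1, w3}; ¬q there: w1:F, w3:F. ✗
w1: successors {w2}; ¬q there: w2:F. ✗
w2: successors {w3}; ¬q there: w3:F. ✗
w3: successors {w4}; ¬q there: w4:F. ✗
w4: successors {w5}; ¬q there: w5:T. ✓
w5: successors {w6}; ¬q there: w6:F. ✗
w6: successors {w0, w6}; ¬q there: w0:F, w6:F. ✗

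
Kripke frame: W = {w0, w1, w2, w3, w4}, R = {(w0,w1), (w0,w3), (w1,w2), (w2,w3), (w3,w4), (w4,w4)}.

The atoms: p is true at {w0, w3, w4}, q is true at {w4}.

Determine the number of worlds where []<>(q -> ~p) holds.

1

w0: successors {w1, w3}; <>(q -> ~p) there: w1:T, w3:F. ✗
w1: successors {w2}; <>(q -> ~p) there: w2:T. ✓
w2: successors {w3}; <>(q -> ~p) there: w3:F. ✗
w3: successors {w4}; <>(q -> ~p) there: w4:F. ✗
w4: successors {w4}; <>(q -> ~p) there: w4:F. ✗
Satisfying worlds: {w1}.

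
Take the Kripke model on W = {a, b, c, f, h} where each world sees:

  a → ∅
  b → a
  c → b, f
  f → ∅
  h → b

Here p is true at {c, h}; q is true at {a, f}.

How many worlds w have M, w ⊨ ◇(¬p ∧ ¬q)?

a: no successors, so ◇(¬p ∧ ¬q) fails. ✗
b: successors {a}; ¬p ∧ ¬q there: a:F. ✗
c: successors {b, f}; ¬p ∧ ¬q there: b:T, f:F. ✓
f: no successors, so ◇(¬p ∧ ¬q) fails. ✗
h: successors {b}; ¬p ∧ ¬q there: b:T. ✓
Satisfying worlds: {c, h}.

2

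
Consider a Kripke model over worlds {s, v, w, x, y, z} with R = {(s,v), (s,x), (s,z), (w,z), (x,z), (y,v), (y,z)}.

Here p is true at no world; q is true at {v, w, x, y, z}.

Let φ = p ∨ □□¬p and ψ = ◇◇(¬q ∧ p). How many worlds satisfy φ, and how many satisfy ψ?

6 and 0

For p ∨ □□¬p:
s: p is F, □□¬p is T. ✓
v: p is F, □□¬p is T. ✓
w: p is F, □□¬p is T. ✓
x: p is F, □□¬p is T. ✓
y: p is F, □□¬p is T. ✓
z: p is F, □□¬p is T. ✓
— 6 worlds.
For ◇◇(¬q ∧ p):
s: successors {v, x, z}; ◇(¬q ∧ p) there: v:F, x:F, z:F. ✗
v: no successors, so ◇◇(¬q ∧ p) fails. ✗
w: successors {z}; ◇(¬q ∧ p) there: z:F. ✗
x: successors {z}; ◇(¬q ∧ p) there: z:F. ✗
y: successors {v, z}; ◇(¬q ∧ p) there: v:F, z:F. ✗
z: no successors, so ◇◇(¬q ∧ p) fails. ✗
— 0 worlds.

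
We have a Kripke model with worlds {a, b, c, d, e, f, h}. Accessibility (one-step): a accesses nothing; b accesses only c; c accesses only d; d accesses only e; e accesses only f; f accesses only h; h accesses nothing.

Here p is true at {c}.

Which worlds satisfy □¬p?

a: no successors, so □¬p holds vacuously. ✓
b: successors {c}; ¬p there: c:F. ✗
c: successors {d}; ¬p there: d:T. ✓
d: successors {e}; ¬p there: e:T. ✓
e: successors {f}; ¬p there: f:T. ✓
f: successors {h}; ¬p there: h:T. ✓
h: no successors, so □¬p holds vacuously. ✓

{a, c, d, e, f, h}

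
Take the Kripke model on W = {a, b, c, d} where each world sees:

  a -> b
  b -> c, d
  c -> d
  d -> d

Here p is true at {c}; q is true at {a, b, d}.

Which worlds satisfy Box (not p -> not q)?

∅

a: successors {b}; not p -> not q there: b:F. ✗
b: successors {c, d}; not p -> not q there: c:T, d:F. ✗
c: successors {d}; not p -> not q there: d:F. ✗
d: successors {d}; not p -> not q there: d:F. ✗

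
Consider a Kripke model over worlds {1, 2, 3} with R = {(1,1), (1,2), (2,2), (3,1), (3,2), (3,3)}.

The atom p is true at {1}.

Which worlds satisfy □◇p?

∅

1: successors {1, 2}; ◇p there: 1:T, 2:F. ✗
2: successors {2}; ◇p there: 2:F. ✗
3: successors {1, 2, 3}; ◇p there: 1:T, 2:F, 3:T. ✗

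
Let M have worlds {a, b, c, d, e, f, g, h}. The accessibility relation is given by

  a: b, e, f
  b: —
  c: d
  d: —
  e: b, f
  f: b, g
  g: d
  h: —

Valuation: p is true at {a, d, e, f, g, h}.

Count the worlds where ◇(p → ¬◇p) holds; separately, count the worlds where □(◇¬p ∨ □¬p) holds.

5 and 7

For ◇(p → ¬◇p):
a: successors {b, e, f}; p → ¬◇p there: b:T, e:F, f:F. ✓
b: no successors, so ◇(p → ¬◇p) fails. ✗
c: successors {d}; p → ¬◇p there: d:T. ✓
d: no successors, so ◇(p → ¬◇p) fails. ✗
e: successors {b, f}; p → ¬◇p there: b:T, f:F. ✓
f: successors {b, g}; p → ¬◇p there: b:T, g:F. ✓
g: successors {d}; p → ¬◇p there: d:T. ✓
h: no successors, so ◇(p → ¬◇p) fails. ✗
— 5 worlds.
For □(◇¬p ∨ □¬p):
a: successors {b, e, f}; ◇¬p ∨ □¬p there: b:T, e:T, f:T. ✓
b: no successors, so □(◇¬p ∨ □¬p) holds vacuously. ✓
c: successors {d}; ◇¬p ∨ □¬p there: d:T. ✓
d: no successors, so □(◇¬p ∨ □¬p) holds vacuously. ✓
e: successors {b, f}; ◇¬p ∨ □¬p there: b:T, f:T. ✓
f: successors {b, g}; ◇¬p ∨ □¬p there: b:T, g:F. ✗
g: successors {d}; ◇¬p ∨ □¬p there: d:T. ✓
h: no successors, so □(◇¬p ∨ □¬p) holds vacuously. ✓
— 7 worlds.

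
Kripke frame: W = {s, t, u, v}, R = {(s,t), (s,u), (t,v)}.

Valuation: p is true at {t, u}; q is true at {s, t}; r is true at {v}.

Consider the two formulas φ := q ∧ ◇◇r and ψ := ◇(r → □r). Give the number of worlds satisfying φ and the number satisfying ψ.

1 and 2

For q ∧ ◇◇r:
s: q is T, ◇◇r is T. ✓
t: q is T, ◇◇r is F. ✗
u: q is F, ◇◇r is F. ✗
v: q is F, ◇◇r is F. ✗
— 1 world.
For ◇(r → □r):
s: successors {t, u}; r → □r there: t:T, u:T. ✓
t: successors {v}; r → □r there: v:T. ✓
u: no successors, so ◇(r → □r) fails. ✗
v: no successors, so ◇(r → □r) fails. ✗
— 2 worlds.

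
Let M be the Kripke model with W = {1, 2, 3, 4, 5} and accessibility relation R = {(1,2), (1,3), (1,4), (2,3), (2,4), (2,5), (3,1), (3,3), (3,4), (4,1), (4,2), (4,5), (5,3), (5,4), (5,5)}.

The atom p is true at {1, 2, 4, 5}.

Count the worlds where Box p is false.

4

1: successors {2, 3, 4}; p there: 2:T, 3:F, 4:T. ✗
2: successors {3, 4, 5}; p there: 3:F, 4:T, 5:T. ✗
3: successors {1, 3, 4}; p there: 1:T, 3:F, 4:T. ✗
4: successors {1, 2, 5}; p there: 1:T, 2:T, 5:T. ✓
5: successors {3, 4, 5}; p there: 3:F, 4:T, 5:T. ✗
Satisfying worlds: {4}.
So Box p fails at the other 4 worlds.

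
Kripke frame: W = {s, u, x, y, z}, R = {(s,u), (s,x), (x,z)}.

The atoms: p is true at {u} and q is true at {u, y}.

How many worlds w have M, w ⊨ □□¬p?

s: successors {u, x}; □¬p there: u:T, x:T. ✓
u: no successors, so □□¬p holds vacuously. ✓
x: successors {z}; □¬p there: z:T. ✓
y: no successors, so □□¬p holds vacuously. ✓
z: no successors, so □□¬p holds vacuously. ✓
Satisfying worlds: {s, u, x, y, z}.

5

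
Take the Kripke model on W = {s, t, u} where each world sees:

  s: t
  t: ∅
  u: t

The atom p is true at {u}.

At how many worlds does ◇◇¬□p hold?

0

s: successors {t}; ◇¬□p there: t:F. ✗
t: no successors, so ◇◇¬□p fails. ✗
u: successors {t}; ◇¬□p there: t:F. ✗
Satisfying worlds: ∅.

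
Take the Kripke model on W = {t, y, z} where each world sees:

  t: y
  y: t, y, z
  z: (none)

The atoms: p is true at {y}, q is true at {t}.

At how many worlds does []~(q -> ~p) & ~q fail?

2

t: []~(q -> ~p) is F, ~q is F. ✗
y: []~(q -> ~p) is F, ~q is T. ✗
z: []~(q -> ~p) is T, ~q is T. ✓
Satisfying worlds: {z}.
So []~(q -> ~p) & ~q fails at the other 2 worlds.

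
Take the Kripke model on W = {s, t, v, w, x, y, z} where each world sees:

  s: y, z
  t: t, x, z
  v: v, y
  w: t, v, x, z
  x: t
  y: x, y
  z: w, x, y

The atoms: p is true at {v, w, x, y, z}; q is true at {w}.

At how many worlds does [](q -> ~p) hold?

6

s: successors {y, z}; q -> ~p there: y:T, z:T. ✓
t: successors {t, x, z}; q -> ~p there: t:T, x:T, z:T. ✓
v: successors {v, y}; q -> ~p there: v:T, y:T. ✓
w: successors {t, v, x, z}; q -> ~p there: t:T, v:T, x:T, z:T. ✓
x: successors {t}; q -> ~p there: t:T. ✓
y: successors {x, y}; q -> ~p there: x:T, y:T. ✓
z: successors {w, x, y}; q -> ~p there: w:F, x:T, y:T. ✗
Satisfying worlds: {s, t, v, w, x, y}.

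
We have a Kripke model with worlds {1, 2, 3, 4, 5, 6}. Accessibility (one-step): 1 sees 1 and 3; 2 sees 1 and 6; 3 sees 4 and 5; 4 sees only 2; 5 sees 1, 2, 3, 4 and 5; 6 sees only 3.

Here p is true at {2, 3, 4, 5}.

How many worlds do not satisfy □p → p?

1: □p is F, p is F. ✓
2: □p is F, p is T. ✓
3: □p is T, p is T. ✓
4: □p is T, p is T. ✓
5: □p is F, p is T. ✓
6: □p is T, p is F. ✗
Satisfying worlds: {1, 2, 3, 4, 5}.
So □p → p fails at the other 1 world.

1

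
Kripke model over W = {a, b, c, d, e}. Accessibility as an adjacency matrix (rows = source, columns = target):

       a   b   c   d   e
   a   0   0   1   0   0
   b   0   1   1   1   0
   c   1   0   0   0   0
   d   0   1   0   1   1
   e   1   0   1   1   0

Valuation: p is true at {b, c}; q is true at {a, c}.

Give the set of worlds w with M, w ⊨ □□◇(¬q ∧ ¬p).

∅

a: successors {c}; □◇(¬q ∧ ¬p) there: c:F. ✗
b: successors {b, c, d}; □◇(¬q ∧ ¬p) there: b:F, c:F, d:T. ✗
c: successors {a}; □◇(¬q ∧ ¬p) there: a:F. ✗
d: successors {b, d, e}; □◇(¬q ∧ ¬p) there: b:F, d:T, e:F. ✗
e: successors {a, c, d}; □◇(¬q ∧ ¬p) there: a:F, c:F, d:T. ✗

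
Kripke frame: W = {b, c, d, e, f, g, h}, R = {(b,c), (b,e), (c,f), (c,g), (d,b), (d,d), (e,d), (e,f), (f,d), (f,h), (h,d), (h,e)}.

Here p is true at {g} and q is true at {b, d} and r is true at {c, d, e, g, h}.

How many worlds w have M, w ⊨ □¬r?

b: successors {c, e}; ¬r there: c:F, e:F. ✗
c: successors {f, g}; ¬r there: f:T, g:F. ✗
d: successors {b, d}; ¬r there: b:T, d:F. ✗
e: successors {d, f}; ¬r there: d:F, f:T. ✗
f: successors {d, h}; ¬r there: d:F, h:F. ✗
g: no successors, so □¬r holds vacuously. ✓
h: successors {d, e}; ¬r there: d:F, e:F. ✗
Satisfying worlds: {g}.

1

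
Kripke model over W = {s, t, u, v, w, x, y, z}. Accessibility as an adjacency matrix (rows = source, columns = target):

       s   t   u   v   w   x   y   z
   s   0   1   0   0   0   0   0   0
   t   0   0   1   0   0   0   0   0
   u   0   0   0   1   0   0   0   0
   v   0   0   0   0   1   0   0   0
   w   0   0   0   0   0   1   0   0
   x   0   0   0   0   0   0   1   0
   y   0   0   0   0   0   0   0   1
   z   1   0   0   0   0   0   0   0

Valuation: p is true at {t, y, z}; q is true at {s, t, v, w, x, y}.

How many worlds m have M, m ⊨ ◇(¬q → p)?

7

s: successors {t}; ¬q → p there: t:T. ✓
t: successors {u}; ¬q → p there: u:F. ✗
u: successors {v}; ¬q → p there: v:T. ✓
v: successors {w}; ¬q → p there: w:T. ✓
w: successors {x}; ¬q → p there: x:T. ✓
x: successors {y}; ¬q → p there: y:T. ✓
y: successors {z}; ¬q → p there: z:T. ✓
z: successors {s}; ¬q → p there: s:T. ✓
Satisfying worlds: {s, u, v, w, x, y, z}.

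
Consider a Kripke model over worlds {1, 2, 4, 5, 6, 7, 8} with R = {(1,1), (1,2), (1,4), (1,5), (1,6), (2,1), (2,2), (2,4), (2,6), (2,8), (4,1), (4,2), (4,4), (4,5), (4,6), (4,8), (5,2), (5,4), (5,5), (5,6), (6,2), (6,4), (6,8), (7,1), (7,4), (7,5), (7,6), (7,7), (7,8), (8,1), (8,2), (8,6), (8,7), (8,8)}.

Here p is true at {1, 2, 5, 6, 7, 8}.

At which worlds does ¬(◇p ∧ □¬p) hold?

1: ◇p ∧ □¬p is F. ✓
2: ◇p ∧ □¬p is F. ✓
4: ◇p ∧ □¬p is F. ✓
5: ◇p ∧ □¬p is F. ✓
6: ◇p ∧ □¬p is F. ✓
7: ◇p ∧ □¬p is F. ✓
8: ◇p ∧ □¬p is F. ✓

{1, 2, 4, 5, 6, 7, 8}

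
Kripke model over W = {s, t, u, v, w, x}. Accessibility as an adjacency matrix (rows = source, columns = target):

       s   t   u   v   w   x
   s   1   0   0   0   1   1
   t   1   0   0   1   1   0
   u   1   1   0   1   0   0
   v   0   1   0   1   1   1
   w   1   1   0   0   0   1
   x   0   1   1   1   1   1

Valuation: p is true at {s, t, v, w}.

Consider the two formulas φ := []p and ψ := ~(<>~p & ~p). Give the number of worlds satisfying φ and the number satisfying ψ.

For []p:
s: successors {s, w, x}; p there: s:T, w:T, x:F. ✗
t: successors {s, v, w}; p there: s:T, v:T, w:T. ✓
u: successors {s, t, v}; p there: s:T, t:T, v:T. ✓
v: successors {t, v, w, x}; p there: t:T, v:T, w:T, x:F. ✗
w: successors {s, t, x}; p there: s:T, t:T, x:F. ✗
x: successors {t, u, v, w, x}; p there: t:T, u:F, v:T, w:T, x:F. ✗
— 2 worlds.
For ~(<>~p & ~p):
s: <>~p & ~p is F. ✓
t: <>~p & ~p is F. ✓
u: <>~p & ~p is F. ✓
v: <>~p & ~p is F. ✓
w: <>~p & ~p is F. ✓
x: <>~p & ~p is T. ✗
— 5 worlds.

2 and 5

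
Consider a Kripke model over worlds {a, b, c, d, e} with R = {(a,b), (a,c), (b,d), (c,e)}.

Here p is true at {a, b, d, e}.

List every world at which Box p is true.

a: successors {b, c}; p there: b:T, c:F. ✗
b: successors {d}; p there: d:T. ✓
c: successors {e}; p there: e:T. ✓
d: no successors, so Box p holds vacuously. ✓
e: no successors, so Box p holds vacuously. ✓

{b, c, d, e}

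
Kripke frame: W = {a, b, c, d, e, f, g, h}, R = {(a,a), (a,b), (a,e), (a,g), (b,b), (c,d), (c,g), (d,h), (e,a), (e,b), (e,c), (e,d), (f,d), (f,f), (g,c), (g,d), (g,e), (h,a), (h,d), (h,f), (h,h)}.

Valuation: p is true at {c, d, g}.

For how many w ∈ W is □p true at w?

1

a: successors {a, b, e, g}; p there: a:F, b:F, e:F, g:T. ✗
b: successors {b}; p there: b:F. ✗
c: successors {d, g}; p there: d:T, g:T. ✓
d: successors {h}; p there: h:F. ✗
e: successors {a, b, c, d}; p there: a:F, b:F, c:T, d:T. ✗
f: successors {d, f}; p there: d:T, f:F. ✗
g: successors {c, d, e}; p there: c:T, d:T, e:F. ✗
h: successors {a, d, f, h}; p there: a:F, d:T, f:F, h:F. ✗
Satisfying worlds: {c}.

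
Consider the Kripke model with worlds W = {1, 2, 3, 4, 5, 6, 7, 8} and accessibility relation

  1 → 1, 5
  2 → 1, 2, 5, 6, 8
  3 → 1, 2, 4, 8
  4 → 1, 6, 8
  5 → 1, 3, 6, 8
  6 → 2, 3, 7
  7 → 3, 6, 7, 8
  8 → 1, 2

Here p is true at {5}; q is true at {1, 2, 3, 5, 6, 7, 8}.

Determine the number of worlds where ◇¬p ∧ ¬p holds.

1: ◇¬p is T, ¬p is T. ✓
2: ◇¬p is T, ¬p is T. ✓
3: ◇¬p is T, ¬p is T. ✓
4: ◇¬p is T, ¬p is T. ✓
5: ◇¬p is T, ¬p is F. ✗
6: ◇¬p is T, ¬p is T. ✓
7: ◇¬p is T, ¬p is T. ✓
8: ◇¬p is T, ¬p is T. ✓
Satisfying worlds: {1, 2, 3, 4, 6, 7, 8}.

7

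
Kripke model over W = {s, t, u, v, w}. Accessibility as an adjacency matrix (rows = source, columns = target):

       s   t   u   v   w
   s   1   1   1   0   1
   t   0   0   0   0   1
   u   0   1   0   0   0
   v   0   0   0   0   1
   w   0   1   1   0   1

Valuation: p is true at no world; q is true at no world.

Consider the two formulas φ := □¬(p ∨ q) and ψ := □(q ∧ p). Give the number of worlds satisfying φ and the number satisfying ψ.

5 and 0

For □¬(p ∨ q):
s: successors {s, t, u, w}; ¬(p ∨ q) there: s:T, t:T, u:T, w:T. ✓
t: successors {w}; ¬(p ∨ q) there: w:T. ✓
u: successors {t}; ¬(p ∨ q) there: t:T. ✓
v: successors {w}; ¬(p ∨ q) there: w:T. ✓
w: successors {t, u, w}; ¬(p ∨ q) there: t:T, u:T, w:T. ✓
— 5 worlds.
For □(q ∧ p):
s: successors {s, t, u, w}; q ∧ p there: s:F, t:F, u:F, w:F. ✗
t: successors {w}; q ∧ p there: w:F. ✗
u: successors {t}; q ∧ p there: t:F. ✗
v: successors {w}; q ∧ p there: w:F. ✗
w: successors {t, u, w}; q ∧ p there: t:F, u:F, w:F. ✗
— 0 worlds.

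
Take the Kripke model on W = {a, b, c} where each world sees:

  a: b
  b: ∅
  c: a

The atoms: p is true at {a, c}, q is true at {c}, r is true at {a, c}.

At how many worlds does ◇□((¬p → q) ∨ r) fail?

a: successors {b}; □((¬p → q) ∨ r) there: b:T. ✓
b: no successors, so ◇□((¬p → q) ∨ r) fails. ✗
c: successors {a}; □((¬p → q) ∨ r) there: a:F. ✗
Satisfying worlds: {a}.
So ◇□((¬p → q) ∨ r) fails at the other 2 worlds.

2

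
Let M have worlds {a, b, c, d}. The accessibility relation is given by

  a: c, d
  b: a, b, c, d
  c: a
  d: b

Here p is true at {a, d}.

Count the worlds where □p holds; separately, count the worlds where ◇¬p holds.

For □p:
a: successors {c, d}; p there: c:F, d:T. ✗
b: successors {a, b, c, d}; p there: a:T, b:F, c:F, d:T. ✗
c: successors {a}; p there: a:T. ✓
d: successors {b}; p there: b:F. ✗
— 1 world.
For ◇¬p:
a: successors {c, d}; ¬p there: c:T, d:F. ✓
b: successors {a, b, c, d}; ¬p there: a:F, b:T, c:T, d:F. ✓
c: successors {a}; ¬p there: a:F. ✗
d: successors {b}; ¬p there: b:T. ✓
— 3 worlds.

1 and 3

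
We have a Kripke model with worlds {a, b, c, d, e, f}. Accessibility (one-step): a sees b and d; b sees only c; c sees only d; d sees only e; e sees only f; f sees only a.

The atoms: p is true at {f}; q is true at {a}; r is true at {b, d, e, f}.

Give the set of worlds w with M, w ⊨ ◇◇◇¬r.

a: successors {b, d}; ◇◇¬r there: b:F, d:F. ✗
b: successors {c}; ◇◇¬r there: c:F. ✗
c: successors {d}; ◇◇¬r there: d:F. ✗
d: successors {e}; ◇◇¬r there: e:T. ✓
e: successors {f}; ◇◇¬r there: f:F. ✗
f: successors {a}; ◇◇¬r there: a:T. ✓

{d, f}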